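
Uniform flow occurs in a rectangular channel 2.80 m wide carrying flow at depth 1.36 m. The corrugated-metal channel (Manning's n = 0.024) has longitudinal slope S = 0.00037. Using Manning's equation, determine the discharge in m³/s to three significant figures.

2.38 m³/s

A = b·y = 2.80 × 1.36 = 3.808 m²
P = b + 2y = 2.80 + 2×1.36 = 5.520 m
R = A/P = 3.808/5.520 = 0.6899 m
Q = (1/n)·A·R^(2/3)·S^(1/2) = (1/0.024) × 3.808 × 0.6899^(2/3) × 0.00037^(1/2) = 2.383 m³/s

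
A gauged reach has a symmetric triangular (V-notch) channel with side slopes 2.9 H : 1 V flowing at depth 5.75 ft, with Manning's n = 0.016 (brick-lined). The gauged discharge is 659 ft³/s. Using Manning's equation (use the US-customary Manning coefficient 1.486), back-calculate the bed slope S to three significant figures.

A = z·y² = 2.9×5.75² = 95.88 ft²
P = 2y√(1+z²) = 2×5.75×√(1+2.9²) = 35.28 ft
R = A/P = 95.88/35.28 = 2.718 ft
S = (Q·n / (1.486·A·R^(2/3)))² = (659×0.016 / (1.486×95.88×1.948))² = 0.001444

0.00144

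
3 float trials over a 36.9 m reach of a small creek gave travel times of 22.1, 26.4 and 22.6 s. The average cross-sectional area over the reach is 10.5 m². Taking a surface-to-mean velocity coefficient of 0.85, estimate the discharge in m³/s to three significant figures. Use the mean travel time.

13.9 m³/s

t̄ = (22.1 + 26.4 + 22.6) / 3 = 23.7 s
v_surface = L / t̄ = 36.9 / 23.7 = 1.557 m/s
v_mean = 0.85 × 1.557 = 1.323 m/s
Q = A × v_mean = 10.5 × 1.323 = 13.90 m³/s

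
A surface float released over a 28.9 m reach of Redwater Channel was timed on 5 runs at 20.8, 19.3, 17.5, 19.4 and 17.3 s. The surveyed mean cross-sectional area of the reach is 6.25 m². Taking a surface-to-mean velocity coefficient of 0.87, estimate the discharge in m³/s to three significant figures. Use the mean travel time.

8.33 m³/s

t̄ = (20.8 + 19.3 + 17.5 + 19.4 + 17.3) / 5 = 18.86 s
v_surface = L / t̄ = 28.9 / 18.86 = 1.532 m/s
v_mean = 0.87 × 1.532 = 1.333 m/s
Q = A × v_mean = 6.25 × 1.333 = 8.332 m³/s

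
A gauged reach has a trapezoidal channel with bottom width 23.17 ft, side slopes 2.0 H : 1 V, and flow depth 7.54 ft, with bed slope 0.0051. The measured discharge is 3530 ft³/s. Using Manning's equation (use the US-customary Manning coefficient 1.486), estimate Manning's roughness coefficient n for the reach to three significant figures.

0.0256

A = (b + z·y)·y = (23.17 + 2.0×7.54)×7.54 = 288.4 ft²
P = b + 2y√(1+z²) = 23.17 + 2×7.54×√(1+2.0²) = 56.89 ft
R = A/P = 288.4/56.89 = 5.070 ft
n = (1.486/Q)·A·R^(2/3)·S^(1/2) = (1.486/3530) × 288.4 × 2.951 × 0.07141 = 0.02559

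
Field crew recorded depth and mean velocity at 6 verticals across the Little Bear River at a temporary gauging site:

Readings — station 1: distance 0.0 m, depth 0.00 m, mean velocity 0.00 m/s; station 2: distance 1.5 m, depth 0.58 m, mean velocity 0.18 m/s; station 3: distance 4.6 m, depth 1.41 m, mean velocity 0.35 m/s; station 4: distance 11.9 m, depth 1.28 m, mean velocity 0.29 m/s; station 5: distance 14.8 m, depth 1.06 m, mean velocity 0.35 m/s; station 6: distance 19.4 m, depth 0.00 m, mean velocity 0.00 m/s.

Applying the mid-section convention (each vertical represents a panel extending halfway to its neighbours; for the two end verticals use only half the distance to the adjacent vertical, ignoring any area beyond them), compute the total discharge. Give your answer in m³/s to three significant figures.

w_2 = (4.6 − 0.0)/2 = 2.3 m; q_2 = 0.18 × 0.58 × 2.3 = 0.2401 m³/s
w_3 = (11.9 − 1.5)/2 = 5.2 m; q_3 = 0.35 × 1.41 × 5.2 = 2.566 m³/s
w_4 = (14.8 − 4.6)/2 = 5.1 m; q_4 = 0.29 × 1.28 × 5.1 = 1.893 m³/s
w_5 = (19.4 − 11.9)/2 = 3.75 m; q_5 = 0.35 × 1.06 × 3.75 = 1.391 m³/s
Stations 1, 6 contribute zero (depth or velocity is 0).
Q = Σ qᵢ = 6.091 m³/s

6.09 m³/s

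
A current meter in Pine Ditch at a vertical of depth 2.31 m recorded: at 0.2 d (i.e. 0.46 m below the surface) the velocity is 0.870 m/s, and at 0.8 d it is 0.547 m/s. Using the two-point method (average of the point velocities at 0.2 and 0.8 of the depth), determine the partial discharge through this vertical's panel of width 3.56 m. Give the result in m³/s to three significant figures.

v̄ = (0.870 + 0.547) / 2 = 0.7085 m/s
q = v̄ × d × w = 0.7085 × 2.31 × 3.56 = 5.826 m³/s

5.83 m³/s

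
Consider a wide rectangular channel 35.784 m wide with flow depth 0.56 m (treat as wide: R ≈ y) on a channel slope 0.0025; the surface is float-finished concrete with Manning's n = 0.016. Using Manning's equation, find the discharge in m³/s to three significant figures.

42.5 m³/s

A = b·y = 35.784 × 0.56 = 20.04 m²
Wide channel: R ≈ y = 0.56 m
Q = (1/n)·A·R^(2/3)·S^(1/2) = (1/0.016) × 20.04 × 0.5600^(2/3) × 0.0025^(1/2) = 42.55 m³/s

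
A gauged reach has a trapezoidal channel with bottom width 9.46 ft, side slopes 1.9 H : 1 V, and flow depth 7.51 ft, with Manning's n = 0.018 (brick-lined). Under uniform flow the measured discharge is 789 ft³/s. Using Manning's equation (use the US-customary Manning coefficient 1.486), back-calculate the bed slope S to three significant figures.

A = (b + z·y)·y = (9.46 + 1.9×7.51)×7.51 = 178.2 ft²
P = b + 2y√(1+z²) = 9.46 + 2×7.51×√(1+1.9²) = 41.71 ft
R = A/P = 178.2/41.71 = 4.273 ft
S = (Q·n / (1.486·A·R^(2/3)))² = (789×0.018 / (1.486×178.2×2.633))² = 0.0004149

0.000415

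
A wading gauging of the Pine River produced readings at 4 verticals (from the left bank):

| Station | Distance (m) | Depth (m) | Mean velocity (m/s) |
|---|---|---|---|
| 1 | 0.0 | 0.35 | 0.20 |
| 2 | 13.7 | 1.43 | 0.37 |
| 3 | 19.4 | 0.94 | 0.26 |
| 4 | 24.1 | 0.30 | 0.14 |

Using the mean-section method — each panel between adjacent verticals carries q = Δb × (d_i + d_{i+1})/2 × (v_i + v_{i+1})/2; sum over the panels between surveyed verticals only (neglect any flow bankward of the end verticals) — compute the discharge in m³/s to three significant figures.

6.19 m³/s

Panel 1-2: Δb = 13.7 m, d̄ = (0.35+1.43)/2 = 0.89, v̄ = (0.20+0.37)/2 = 0.285 → q = 13.7×0.89×0.285 = 3.475 m³/s
Panel 2-3: Δb = 5.7 m, d̄ = (1.43+0.94)/2 = 1.185, v̄ = (0.37+0.26)/2 = 0.315 → q = 5.7×1.185×0.315 = 2.128 m³/s
Panel 3-4: Δb = 4.7 m, d̄ = (0.94+0.30)/2 = 0.62, v̄ = (0.26+0.14)/2 = 0.2 → q = 4.7×0.62×0.2 = 0.5828 m³/s
Q = Σ q = 6.185 m³/s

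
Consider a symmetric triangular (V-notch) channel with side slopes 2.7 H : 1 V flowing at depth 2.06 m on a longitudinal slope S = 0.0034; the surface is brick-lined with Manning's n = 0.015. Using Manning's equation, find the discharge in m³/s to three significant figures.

A = z·y² = 2.7×2.06² = 11.46 m²
P = 2y√(1+z²) = 2×2.06×√(1+2.7²) = 11.86 m
R = A/P = 11.46/11.86 = 0.9659 m
Q = (1/n)·A·R^(2/3)·S^(1/2) = (1/0.015) × 11.46 × 0.9659^(2/3) × 0.0034^(1/2) = 43.52 m³/s

43.5 m³/s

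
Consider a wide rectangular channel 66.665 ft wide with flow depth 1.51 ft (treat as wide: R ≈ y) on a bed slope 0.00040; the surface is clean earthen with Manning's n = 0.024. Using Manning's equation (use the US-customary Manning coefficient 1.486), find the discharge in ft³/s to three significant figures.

A = b·y = 66.665 × 1.51 = 100.7 ft²
Wide channel: R ≈ y = 1.51 ft
Q = (1.486/n)·A·R^(2/3)·S^(1/2) = (1.486/0.024) × 100.7 × 1.510^(2/3) × 0.00040^(1/2) = 164.1 ft³/s

164 ft³/s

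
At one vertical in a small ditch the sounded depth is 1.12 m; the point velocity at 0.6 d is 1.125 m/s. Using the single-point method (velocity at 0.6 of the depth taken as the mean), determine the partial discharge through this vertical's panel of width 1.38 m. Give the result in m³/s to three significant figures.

1.74 m³/s

v̄ = v₀.₆ = 1.125 m/s
q = v̄ × d × w = 1.125 × 1.12 × 1.38 = 1.739 m³/s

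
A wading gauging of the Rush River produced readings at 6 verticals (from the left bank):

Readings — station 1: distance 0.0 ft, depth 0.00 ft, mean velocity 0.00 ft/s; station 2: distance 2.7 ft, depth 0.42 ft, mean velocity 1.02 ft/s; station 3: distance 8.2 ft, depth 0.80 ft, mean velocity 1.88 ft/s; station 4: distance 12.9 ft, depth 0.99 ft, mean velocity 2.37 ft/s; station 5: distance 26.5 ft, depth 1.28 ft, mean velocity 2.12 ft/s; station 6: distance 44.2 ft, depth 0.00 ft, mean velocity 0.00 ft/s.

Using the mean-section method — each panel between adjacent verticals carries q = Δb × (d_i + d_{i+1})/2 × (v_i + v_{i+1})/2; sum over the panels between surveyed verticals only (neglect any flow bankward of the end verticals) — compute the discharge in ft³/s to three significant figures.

60.8 ft³/s

Panel 1-2: Δb = 2.7 ft, d̄ = (0.00+0.42)/2 = 0.21, v̄ = (0.00+1.02)/2 = 0.51 → q = 2.7×0.21×0.51 = 0.2892 ft³/s
Panel 2-3: Δb = 5.5 ft, d̄ = (0.42+0.80)/2 = 0.61, v̄ = (1.02+1.88)/2 = 1.45 → q = 5.5×0.61×1.45 = 4.865 ft³/s
Panel 3-4: Δb = 4.7 ft, d̄ = (0.80+0.99)/2 = 0.895, v̄ = (1.88+2.37)/2 = 2.125 → q = 4.7×0.895×2.125 = 8.939 ft³/s
Panel 4-5: Δb = 13.6 ft, d̄ = (0.99+1.28)/2 = 1.135, v̄ = (2.37+2.12)/2 = 2.245 → q = 13.6×1.135×2.245 = 34.65 ft³/s
Panel 5-6: Δb = 17.7 ft, d̄ = (1.28+0.00)/2 = 0.64, v̄ = (2.12+0.00)/2 = 1.06 → q = 17.7×0.64×1.06 = 12.01 ft³/s
Q = Σ q = 60.75 ft³/s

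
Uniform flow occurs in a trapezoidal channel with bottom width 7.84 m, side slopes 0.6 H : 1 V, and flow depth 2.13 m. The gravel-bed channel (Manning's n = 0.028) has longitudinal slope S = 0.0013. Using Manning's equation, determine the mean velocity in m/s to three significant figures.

1.70 m/s

A = (b + z·y)·y = (7.84 + 0.6×2.13)×2.13 = 19.42 m²
P = b + 2y√(1+z²) = 7.84 + 2×2.13×√(1+0.6²) = 12.81 m
R = A/P = 19.42/12.81 = 1.516 m
Q = (1/n)·A·R^(2/3)·S^(1/2) = (1/0.028) × 19.42 × 1.516^(2/3) × 0.0013^(1/2) = 33.01 m³/s
V = Q/A = 33.01/19.42 = 1.700 m/s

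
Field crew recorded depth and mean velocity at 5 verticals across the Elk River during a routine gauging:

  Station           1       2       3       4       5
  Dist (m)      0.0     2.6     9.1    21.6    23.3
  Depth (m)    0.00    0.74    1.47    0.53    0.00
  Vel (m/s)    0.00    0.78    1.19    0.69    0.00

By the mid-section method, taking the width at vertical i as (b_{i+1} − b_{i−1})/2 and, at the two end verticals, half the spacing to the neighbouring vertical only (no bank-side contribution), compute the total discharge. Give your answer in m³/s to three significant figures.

21.8 m³/s

w_2 = (9.1 − 0.0)/2 = 4.55 m; q_2 = 0.78 × 0.74 × 4.55 = 2.626 m³/s
w_3 = (21.6 − 2.6)/2 = 9.5 m; q_3 = 1.19 × 1.47 × 9.5 = 16.62 m³/s
w_4 = (23.3 − 9.1)/2 = 7.1 m; q_4 = 0.69 × 0.53 × 7.1 = 2.596 m³/s
Stations 1, 5 contribute zero (depth or velocity is 0).
Q = Σ qᵢ = 21.84 m³/s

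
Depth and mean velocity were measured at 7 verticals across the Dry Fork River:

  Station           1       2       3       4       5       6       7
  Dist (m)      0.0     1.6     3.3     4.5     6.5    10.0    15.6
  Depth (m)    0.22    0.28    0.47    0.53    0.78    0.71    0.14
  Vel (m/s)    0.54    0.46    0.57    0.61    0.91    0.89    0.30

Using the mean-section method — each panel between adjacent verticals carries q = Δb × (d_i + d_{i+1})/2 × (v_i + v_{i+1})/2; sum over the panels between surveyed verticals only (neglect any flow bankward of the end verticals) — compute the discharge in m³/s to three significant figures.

5.64 m³/s

Panel 1-2: Δb = 1.6 m, d̄ = (0.22+0.28)/2 = 0.25, v̄ = (0.54+0.46)/2 = 0.5 → q = 1.6×0.25×0.5 = 0.2000 m³/s
Panel 2-3: Δb = 1.7 m, d̄ = (0.28+0.47)/2 = 0.375, v̄ = (0.46+0.57)/2 = 0.515 → q = 1.7×0.375×0.515 = 0.3283 m³/s
Panel 3-4: Δb = 1.2 m, d̄ = (0.47+0.53)/2 = 0.5, v̄ = (0.57+0.61)/2 = 0.59 → q = 1.2×0.5×0.59 = 0.3540 m³/s
Panel 4-5: Δb = 2 m, d̄ = (0.53+0.78)/2 = 0.655, v̄ = (0.61+0.91)/2 = 0.76 → q = 2×0.655×0.76 = 0.9956 m³/s
Panel 5-6: Δb = 3.5 m, d̄ = (0.78+0.71)/2 = 0.745, v̄ = (0.91+0.89)/2 = 0.9 → q = 3.5×0.745×0.9 = 2.347 m³/s
Panel 6-7: Δb = 5.6 m, d̄ = (0.71+0.14)/2 = 0.425, v̄ = (0.89+0.30)/2 = 0.595 → q = 5.6×0.425×0.595 = 1.416 m³/s
Q = Σ q = 5.641 m³/s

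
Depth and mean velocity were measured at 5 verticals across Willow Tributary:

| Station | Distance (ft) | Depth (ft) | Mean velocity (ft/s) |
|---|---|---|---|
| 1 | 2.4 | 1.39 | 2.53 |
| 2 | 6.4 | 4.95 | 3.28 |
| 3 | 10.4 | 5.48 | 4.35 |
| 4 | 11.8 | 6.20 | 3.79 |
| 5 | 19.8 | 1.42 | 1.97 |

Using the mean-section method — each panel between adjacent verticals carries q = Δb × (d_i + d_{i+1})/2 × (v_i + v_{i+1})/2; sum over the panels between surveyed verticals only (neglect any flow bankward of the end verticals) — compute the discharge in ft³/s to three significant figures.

Panel 1-2: Δb = 4 ft, d̄ = (1.39+4.95)/2 = 3.17, v̄ = (2.53+3.28)/2 = 2.905 → q = 4×3.17×2.905 = 36.84 ft³/s
Panel 2-3: Δb = 4 ft, d̄ = (4.95+5.48)/2 = 5.215, v̄ = (3.28+4.35)/2 = 3.815 → q = 4×5.215×3.815 = 79.58 ft³/s
Panel 3-4: Δb = 1.4 ft, d̄ = (5.48+6.20)/2 = 5.84, v̄ = (4.35+3.79)/2 = 4.07 → q = 1.4×5.84×4.07 = 33.28 ft³/s
Panel 4-5: Δb = 8 ft, d̄ = (6.20+1.42)/2 = 3.81, v̄ = (3.79+1.97)/2 = 2.88 → q = 8×3.81×2.88 = 87.78 ft³/s
Q = Σ q = 237.5 ft³/s

237 ft³/s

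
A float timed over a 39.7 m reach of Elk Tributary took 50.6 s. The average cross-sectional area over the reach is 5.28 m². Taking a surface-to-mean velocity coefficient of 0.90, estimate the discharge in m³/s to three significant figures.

3.73 m³/s

v_surface = L / t̄ = 39.7 / 50.6 = 0.7846 m/s
v_mean = 0.90 × 0.7846 = 0.7061 m/s
Q = A × v_mean = 5.28 × 0.7061 = 3.728 m³/s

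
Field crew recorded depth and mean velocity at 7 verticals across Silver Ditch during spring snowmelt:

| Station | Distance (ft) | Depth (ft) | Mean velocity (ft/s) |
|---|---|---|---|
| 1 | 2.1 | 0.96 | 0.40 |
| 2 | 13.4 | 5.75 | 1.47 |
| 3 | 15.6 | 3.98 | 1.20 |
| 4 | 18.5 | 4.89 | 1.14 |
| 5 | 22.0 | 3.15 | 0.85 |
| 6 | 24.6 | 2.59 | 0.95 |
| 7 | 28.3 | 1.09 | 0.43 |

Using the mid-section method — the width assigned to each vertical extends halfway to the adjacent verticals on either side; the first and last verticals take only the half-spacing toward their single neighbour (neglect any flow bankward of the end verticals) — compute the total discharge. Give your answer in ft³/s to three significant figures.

w_1 = (13.4 − 2.1)/2 = 5.65 ft; q_1 = 0.40 × 0.96 × 5.65 = 2.170 ft³/s
w_2 = (15.6 − 2.1)/2 = 6.75 ft; q_2 = 1.47 × 5.75 × 6.75 = 57.05 ft³/s
w_3 = (18.5 − 13.4)/2 = 2.55 ft; q_3 = 1.20 × 3.98 × 2.55 = 12.18 ft³/s
w_4 = (22.0 − 15.6)/2 = 3.2 ft; q_4 = 1.14 × 4.89 × 3.2 = 17.84 ft³/s
w_5 = (24.6 − 18.5)/2 = 3.05 ft; q_5 = 0.85 × 3.15 × 3.05 = 8.166 ft³/s
w_6 = (28.3 − 22.0)/2 = 3.15 ft; q_6 = 0.95 × 2.59 × 3.15 = 7.751 ft³/s
w_7 = (28.3 − 24.6)/2 = 1.85 ft; q_7 = 0.43 × 1.09 × 1.85 = 0.8671 ft³/s
Q = Σ qᵢ = 106.0 ft³/s

106 ft³/s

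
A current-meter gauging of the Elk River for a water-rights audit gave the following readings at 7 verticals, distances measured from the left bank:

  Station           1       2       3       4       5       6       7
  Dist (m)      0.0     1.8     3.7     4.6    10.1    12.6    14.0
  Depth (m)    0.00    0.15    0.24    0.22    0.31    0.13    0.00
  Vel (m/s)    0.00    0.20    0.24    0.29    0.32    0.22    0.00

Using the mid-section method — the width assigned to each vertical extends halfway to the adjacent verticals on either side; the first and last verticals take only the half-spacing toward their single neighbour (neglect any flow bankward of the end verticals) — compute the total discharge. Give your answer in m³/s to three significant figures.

w_2 = (3.7 − 0.0)/2 = 1.85 m; q_2 = 0.20 × 0.15 × 1.85 = 0.05550 m³/s
w_3 = (4.6 − 1.8)/2 = 1.4 m; q_3 = 0.24 × 0.24 × 1.4 = 0.08064 m³/s
w_4 = (10.1 − 3.7)/2 = 3.2 m; q_4 = 0.29 × 0.22 × 3.2 = 0.2042 m³/s
w_5 = (12.6 − 4.6)/2 = 4 m; q_5 = 0.32 × 0.31 × 4 = 0.3968 m³/s
w_6 = (14.0 − 10.1)/2 = 1.95 m; q_6 = 0.22 × 0.13 × 1.95 = 0.05577 m³/s
Stations 1, 7 contribute zero (depth or velocity is 0).
Q = Σ qᵢ = 0.7929 m³/s

0.793 m³/s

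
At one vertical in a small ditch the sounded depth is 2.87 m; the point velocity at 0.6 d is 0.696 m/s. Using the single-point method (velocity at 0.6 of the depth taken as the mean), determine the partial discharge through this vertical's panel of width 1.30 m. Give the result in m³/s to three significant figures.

v̄ = v₀.₆ = 0.696 m/s
q = v̄ × d × w = 0.6960 × 2.87 × 1.30 = 2.597 m³/s

2.60 m³/s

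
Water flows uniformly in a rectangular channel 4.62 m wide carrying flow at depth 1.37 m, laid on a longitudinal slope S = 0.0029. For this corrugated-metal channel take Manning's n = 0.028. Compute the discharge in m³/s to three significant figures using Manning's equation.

11.0 m³/s

A = b·y = 4.62 × 1.37 = 6.329 m²
P = b + 2y = 4.62 + 2×1.37 = 7.360 m
R = A/P = 6.329/7.360 = 0.8600 m
Q = (1/n)·A·R^(2/3)·S^(1/2) = (1/0.028) × 6.329 × 0.8600^(2/3) × 0.0029^(1/2) = 11.01 m³/s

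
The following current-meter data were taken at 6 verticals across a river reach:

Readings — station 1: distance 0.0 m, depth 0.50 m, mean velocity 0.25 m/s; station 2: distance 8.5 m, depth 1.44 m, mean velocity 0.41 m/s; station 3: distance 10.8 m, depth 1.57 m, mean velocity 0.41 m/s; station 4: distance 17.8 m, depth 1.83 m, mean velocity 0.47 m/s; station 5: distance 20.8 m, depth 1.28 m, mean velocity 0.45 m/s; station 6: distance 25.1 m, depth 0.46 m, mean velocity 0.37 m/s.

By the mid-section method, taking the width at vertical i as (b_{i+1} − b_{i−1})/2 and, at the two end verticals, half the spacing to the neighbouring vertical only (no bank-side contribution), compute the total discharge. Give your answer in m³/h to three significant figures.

48500 m³/h

w_1 = (8.5 − 0.0)/2 = 4.25 m; q_1 = 0.25 × 0.50 × 4.25 = 0.5313 m³/s
w_2 = (10.8 − 0.0)/2 = 5.4 m; q_2 = 0.41 × 1.44 × 5.4 = 3.188 m³/s
w_3 = (17.8 − 8.5)/2 = 4.65 m; q_3 = 0.41 × 1.57 × 4.65 = 2.993 m³/s
w_4 = (20.8 − 10.8)/2 = 5 m; q_4 = 0.47 × 1.83 × 5 = 4.301 m³/s
w_5 = (25.1 − 17.8)/2 = 3.65 m; q_5 = 0.45 × 1.28 × 3.65 = 2.102 m³/s
w_6 = (25.1 − 20.8)/2 = 2.15 m; q_6 = 0.37 × 0.46 × 2.15 = 0.3659 m³/s
Q = Σ qᵢ = 13.48 m³/s
= 13.48 × 3600 = 48530 m³/h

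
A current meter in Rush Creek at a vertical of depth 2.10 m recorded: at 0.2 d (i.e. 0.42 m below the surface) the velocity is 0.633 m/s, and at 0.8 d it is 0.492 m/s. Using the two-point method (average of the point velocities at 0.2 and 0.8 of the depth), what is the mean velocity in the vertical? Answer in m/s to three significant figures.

v̄ = (0.633 + 0.492) / 2 = 0.5625 m/s

0.563 m/s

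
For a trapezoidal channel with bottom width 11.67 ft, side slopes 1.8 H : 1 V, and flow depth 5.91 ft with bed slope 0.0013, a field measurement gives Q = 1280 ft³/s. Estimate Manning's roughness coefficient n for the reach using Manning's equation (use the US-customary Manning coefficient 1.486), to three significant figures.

A = (b + z·y)·y = (11.67 + 1.8×5.91)×5.91 = 131.8 ft²
P = b + 2y√(1+z²) = 11.67 + 2×5.91×√(1+1.8²) = 36.01 ft
R = A/P = 131.8/36.01 = 3.661 ft
n = (1.486/Q)·A·R^(2/3)·S^(1/2) = (1.486/1280) × 131.8 × 2.376 × 0.03606 = 0.01311

0.0131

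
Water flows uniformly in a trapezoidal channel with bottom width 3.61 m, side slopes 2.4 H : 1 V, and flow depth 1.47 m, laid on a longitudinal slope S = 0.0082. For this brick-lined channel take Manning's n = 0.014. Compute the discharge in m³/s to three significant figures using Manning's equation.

64.8 m³/s

A = (b + z·y)·y = (3.61 + 2.4×1.47)×1.47 = 10.49 m²
P = b + 2y√(1+z²) = 3.61 + 2×1.47×√(1+2.4²) = 11.25 m
R = A/P = 10.49/11.25 = 0.9324 m
Q = (1/n)·A·R^(2/3)·S^(1/2) = (1/0.014) × 10.49 × 0.9324^(2/3) × 0.0082^(1/2) = 64.77 m³/s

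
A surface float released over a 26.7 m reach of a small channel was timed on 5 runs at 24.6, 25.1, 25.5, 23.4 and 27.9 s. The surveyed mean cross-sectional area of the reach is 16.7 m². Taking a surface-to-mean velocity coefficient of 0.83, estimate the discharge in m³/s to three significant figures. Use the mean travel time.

14.6 m³/s

t̄ = (24.6 + 25.1 + 25.5 + 23.4 + 27.9) / 5 = 25.3 s
v_surface = L / t̄ = 26.7 / 25.3 = 1.055 m/s
v_mean = 0.83 × 1.055 = 0.8759 m/s
Q = A × v_mean = 16.7 × 0.8759 = 14.63 m³/s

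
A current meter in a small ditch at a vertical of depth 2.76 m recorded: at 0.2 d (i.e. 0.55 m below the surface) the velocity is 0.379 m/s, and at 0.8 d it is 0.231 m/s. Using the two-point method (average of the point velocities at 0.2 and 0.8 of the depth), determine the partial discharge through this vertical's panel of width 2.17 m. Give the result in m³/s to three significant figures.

v̄ = (0.379 + 0.231) / 2 = 0.3050 m/s
q = v̄ × d × w = 0.3050 × 2.76 × 2.17 = 1.827 m³/s

1.83 m³/s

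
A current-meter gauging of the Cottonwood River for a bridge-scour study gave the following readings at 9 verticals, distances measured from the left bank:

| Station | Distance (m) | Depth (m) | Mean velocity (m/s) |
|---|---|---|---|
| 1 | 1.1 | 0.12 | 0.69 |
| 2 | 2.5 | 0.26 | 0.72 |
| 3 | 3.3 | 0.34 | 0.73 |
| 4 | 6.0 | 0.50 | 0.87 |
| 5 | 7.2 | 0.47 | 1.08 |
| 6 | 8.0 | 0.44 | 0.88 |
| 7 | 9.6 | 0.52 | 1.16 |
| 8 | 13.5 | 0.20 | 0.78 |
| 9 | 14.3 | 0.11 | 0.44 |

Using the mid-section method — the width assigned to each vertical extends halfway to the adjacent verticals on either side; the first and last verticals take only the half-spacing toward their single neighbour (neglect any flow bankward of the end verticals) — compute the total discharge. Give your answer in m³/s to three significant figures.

4.56 m³/s

w_1 = (2.5 − 1.1)/2 = 0.7 m; q_1 = 0.69 × 0.12 × 0.7 = 0.05796 m³/s
w_2 = (3.3 − 1.1)/2 = 1.1 m; q_2 = 0.72 × 0.26 × 1.1 = 0.2059 m³/s
w_3 = (6.0 − 2.5)/2 = 1.75 m; q_3 = 0.73 × 0.34 × 1.75 = 0.4344 m³/s
w_4 = (7.2 − 3.3)/2 = 1.95 m; q_4 = 0.87 × 0.50 × 1.95 = 0.8483 m³/s
w_5 = (8.0 − 6.0)/2 = 1 m; q_5 = 1.08 × 0.47 × 1 = 0.5076 m³/s
w_6 = (9.6 − 7.2)/2 = 1.2 m; q_6 = 0.88 × 0.44 × 1.2 = 0.4646 m³/s
w_7 = (13.5 − 8.0)/2 = 2.75 m; q_7 = 1.16 × 0.52 × 2.75 = 1.659 m³/s
w_8 = (14.3 − 9.6)/2 = 2.35 m; q_8 = 0.78 × 0.20 × 2.35 = 0.3666 m³/s
w_9 = (14.3 − 13.5)/2 = 0.4 m; q_9 = 0.44 × 0.11 × 0.4 = 0.01936 m³/s
Q = Σ qᵢ = 4.563 m³/s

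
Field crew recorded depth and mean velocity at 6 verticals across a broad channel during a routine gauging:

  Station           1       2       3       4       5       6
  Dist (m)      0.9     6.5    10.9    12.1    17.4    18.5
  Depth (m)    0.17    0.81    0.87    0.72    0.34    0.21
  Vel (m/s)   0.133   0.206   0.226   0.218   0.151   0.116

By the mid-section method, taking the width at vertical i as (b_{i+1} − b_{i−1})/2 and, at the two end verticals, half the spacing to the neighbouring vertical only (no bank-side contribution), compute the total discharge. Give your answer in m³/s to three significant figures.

w_1 = (6.5 − 0.9)/2 = 2.8 m; q_1 = 0.133 × 0.17 × 2.8 = 0.06331 m³/s
w_2 = (10.9 − 0.9)/2 = 5 m; q_2 = 0.206 × 0.81 × 5 = 0.8343 m³/s
w_3 = (12.1 − 6.5)/2 = 2.8 m; q_3 = 0.226 × 0.87 × 2.8 = 0.5505 m³/s
w_4 = (17.4 − 10.9)/2 = 3.25 m; q_4 = 0.218 × 0.72 × 3.25 = 0.5101 m³/s
w_5 = (18.5 − 12.1)/2 = 3.2 m; q_5 = 0.151 × 0.34 × 3.2 = 0.1643 m³/s
w_6 = (18.5 − 17.4)/2 = 0.55 m; q_6 = 0.116 × 0.21 × 0.55 = 0.01340 m³/s
Q = Σ qᵢ = 2.136 m³/s

2.14 m³/s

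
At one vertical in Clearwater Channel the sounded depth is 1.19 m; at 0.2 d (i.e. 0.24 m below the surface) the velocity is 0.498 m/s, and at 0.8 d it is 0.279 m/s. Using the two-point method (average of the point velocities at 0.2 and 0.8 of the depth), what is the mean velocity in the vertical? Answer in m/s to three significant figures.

v̄ = (0.498 + 0.279) / 2 = 0.3885 m/s

0.389 m/s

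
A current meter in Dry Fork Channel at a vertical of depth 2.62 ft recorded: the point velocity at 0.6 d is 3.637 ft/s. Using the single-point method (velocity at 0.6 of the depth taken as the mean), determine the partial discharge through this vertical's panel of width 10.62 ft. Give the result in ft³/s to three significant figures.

101 ft³/s

v̄ = v₀.₆ = 3.637 ft/s
q = v̄ × d × w = 3.637 × 2.62 × 10.62 = 101.2 ft³/s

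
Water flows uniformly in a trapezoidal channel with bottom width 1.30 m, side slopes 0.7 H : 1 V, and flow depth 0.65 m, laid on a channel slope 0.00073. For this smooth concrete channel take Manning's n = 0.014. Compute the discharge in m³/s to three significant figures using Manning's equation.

A = (b + z·y)·y = (1.30 + 0.7×0.65)×0.65 = 1.141 m²
P = b + 2y√(1+z²) = 1.30 + 2×0.65×√(1+0.7²) = 2.887 m
R = A/P = 1.141/2.887 = 0.3952 m
Q = (1/n)·A·R^(2/3)·S^(1/2) = (1/0.014) × 1.141 × 0.3952^(2/3) × 0.00073^(1/2) = 1.185 m³/s

1.19 m³/s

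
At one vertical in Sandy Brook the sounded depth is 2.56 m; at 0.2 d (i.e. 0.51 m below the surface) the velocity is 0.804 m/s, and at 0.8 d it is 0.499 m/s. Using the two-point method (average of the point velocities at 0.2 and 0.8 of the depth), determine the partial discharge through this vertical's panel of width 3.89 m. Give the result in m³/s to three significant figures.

6.49 m³/s

v̄ = (0.804 + 0.499) / 2 = 0.6515 m/s
q = v̄ × d × w = 0.6515 × 2.56 × 3.89 = 6.488 m³/s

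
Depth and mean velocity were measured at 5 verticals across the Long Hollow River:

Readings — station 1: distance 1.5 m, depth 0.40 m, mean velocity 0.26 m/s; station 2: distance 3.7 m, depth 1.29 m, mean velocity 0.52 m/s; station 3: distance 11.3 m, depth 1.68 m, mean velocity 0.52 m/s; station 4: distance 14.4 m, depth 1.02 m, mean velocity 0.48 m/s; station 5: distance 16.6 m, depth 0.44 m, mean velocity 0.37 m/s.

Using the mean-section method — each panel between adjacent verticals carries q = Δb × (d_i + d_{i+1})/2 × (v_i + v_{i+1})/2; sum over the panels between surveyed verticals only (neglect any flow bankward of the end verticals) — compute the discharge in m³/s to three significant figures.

9.37 m³/s

Panel 1-2: Δb = 2.2 m, d̄ = (0.40+1.29)/2 = 0.845, v̄ = (0.26+0.52)/2 = 0.39 → q = 2.2×0.845×0.39 = 0.7250 m³/s
Panel 2-3: Δb = 7.6 m, d̄ = (1.29+1.68)/2 = 1.485, v̄ = (0.52+0.52)/2 = 0.52 → q = 7.6×1.485×0.52 = 5.869 m³/s
Panel 3-4: Δb = 3.1 m, d̄ = (1.68+1.02)/2 = 1.35, v̄ = (0.52+0.48)/2 = 0.5 → q = 3.1×1.35×0.5 = 2.093 m³/s
Panel 4-5: Δb = 2.2 m, d̄ = (1.02+0.44)/2 = 0.73, v̄ = (0.48+0.37)/2 = 0.425 → q = 2.2×0.73×0.425 = 0.6826 m³/s
Q = Σ q = 9.369 m³/s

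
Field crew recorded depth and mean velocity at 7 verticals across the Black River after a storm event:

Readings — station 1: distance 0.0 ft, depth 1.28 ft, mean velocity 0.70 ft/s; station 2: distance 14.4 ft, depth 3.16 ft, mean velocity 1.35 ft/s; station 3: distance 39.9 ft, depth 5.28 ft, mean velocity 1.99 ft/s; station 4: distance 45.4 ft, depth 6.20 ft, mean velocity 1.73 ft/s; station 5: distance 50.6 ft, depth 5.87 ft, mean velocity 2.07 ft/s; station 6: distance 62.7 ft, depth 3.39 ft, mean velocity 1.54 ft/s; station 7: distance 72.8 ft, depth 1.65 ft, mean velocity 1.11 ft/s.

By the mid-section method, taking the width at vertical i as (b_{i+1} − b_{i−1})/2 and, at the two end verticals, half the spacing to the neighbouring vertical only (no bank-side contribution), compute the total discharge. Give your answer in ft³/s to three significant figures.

w_1 = (14.4 − 0.0)/2 = 7.2 ft; q_1 = 0.70 × 1.28 × 7.2 = 6.451 ft³/s
w_2 = (39.9 − 0.0)/2 = 19.95 ft; q_2 = 1.35 × 3.16 × 19.95 = 85.11 ft³/s
w_3 = (45.4 − 14.4)/2 = 15.5 ft; q_3 = 1.99 × 5.28 × 15.5 = 162.9 ft³/s
w_4 = (50.6 − 39.9)/2 = 5.35 ft; q_4 = 1.73 × 6.20 × 5.35 = 57.38 ft³/s
w_5 = (62.7 − 45.4)/2 = 8.65 ft; q_5 = 2.07 × 5.87 × 8.65 = 105.1 ft³/s
w_6 = (72.8 − 50.6)/2 = 11.1 ft; q_6 = 1.54 × 3.39 × 11.1 = 57.95 ft³/s
w_7 = (72.8 − 62.7)/2 = 5.05 ft; q_7 = 1.11 × 1.65 × 5.05 = 9.249 ft³/s
Q = Σ qᵢ = 484.1 ft³/s

484 ft³/s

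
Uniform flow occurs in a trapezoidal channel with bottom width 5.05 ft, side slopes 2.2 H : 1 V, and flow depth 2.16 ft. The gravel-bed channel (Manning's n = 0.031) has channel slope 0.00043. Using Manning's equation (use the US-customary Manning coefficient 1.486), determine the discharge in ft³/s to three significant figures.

25.9 ft³/s

A = (b + z·y)·y = (5.05 + 2.2×2.16)×2.16 = 21.17 ft²
P = b + 2y√(1+z²) = 5.05 + 2×2.16×√(1+2.2²) = 15.49 ft
R = A/P = 21.17/15.49 = 1.367 ft
Q = (1.486/n)·A·R^(2/3)·S^(1/2) = (1.486/0.031) × 21.17 × 1.367^(2/3) × 0.00043^(1/2) = 25.92 ft³/s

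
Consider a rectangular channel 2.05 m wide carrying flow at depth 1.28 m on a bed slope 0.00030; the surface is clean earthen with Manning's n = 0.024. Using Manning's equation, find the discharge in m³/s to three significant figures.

A = b·y = 2.05 × 1.28 = 2.624 m²
P = b + 2y = 2.05 + 2×1.28 = 4.610 m
R = A/P = 2.624/4.610 = 0.5692 m
Q = (1/n)·A·R^(2/3)·S^(1/2) = (1/0.024) × 2.624 × 0.5692^(2/3) × 0.00030^(1/2) = 1.301 m³/s

1.30 m³/s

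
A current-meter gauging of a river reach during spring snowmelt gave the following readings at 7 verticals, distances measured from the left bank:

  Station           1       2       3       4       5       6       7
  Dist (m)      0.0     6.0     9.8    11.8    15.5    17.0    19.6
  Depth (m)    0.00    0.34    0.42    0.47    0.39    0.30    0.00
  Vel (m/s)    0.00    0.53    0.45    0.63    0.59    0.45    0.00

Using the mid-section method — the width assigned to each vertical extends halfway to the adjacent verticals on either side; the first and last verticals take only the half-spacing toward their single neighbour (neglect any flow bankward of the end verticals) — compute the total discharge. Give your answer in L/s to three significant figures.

3150 L/s

w_2 = (9.8 − 0.0)/2 = 4.9 m; q_2 = 0.53 × 0.34 × 4.9 = 0.8830 m³/s
w_3 = (11.8 − 6.0)/2 = 2.9 m; q_3 = 0.45 × 0.42 × 2.9 = 0.5481 m³/s
w_4 = (15.5 − 9.8)/2 = 2.85 m; q_4 = 0.63 × 0.47 × 2.85 = 0.8439 m³/s
w_5 = (17.0 − 11.8)/2 = 2.6 m; q_5 = 0.59 × 0.39 × 2.6 = 0.5983 m³/s
w_6 = (19.6 − 15.5)/2 = 2.05 m; q_6 = 0.45 × 0.30 × 2.05 = 0.2768 m³/s
Stations 1, 7 contribute zero (depth or velocity is 0).
Q = Σ qᵢ = 3.150 m³/s
= 3.150 × 1000 = 3150 L/s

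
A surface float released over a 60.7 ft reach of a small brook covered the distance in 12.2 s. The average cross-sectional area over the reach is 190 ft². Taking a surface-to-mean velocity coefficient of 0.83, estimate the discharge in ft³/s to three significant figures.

785 ft³/s

v_surface = L / t̄ = 60.7 / 12.2 = 4.975 ft/s
v_mean = 0.83 × 4.975 = 4.130 ft/s
Q = A × v_mean = 190 × 4.130 = 784.6 ft³/s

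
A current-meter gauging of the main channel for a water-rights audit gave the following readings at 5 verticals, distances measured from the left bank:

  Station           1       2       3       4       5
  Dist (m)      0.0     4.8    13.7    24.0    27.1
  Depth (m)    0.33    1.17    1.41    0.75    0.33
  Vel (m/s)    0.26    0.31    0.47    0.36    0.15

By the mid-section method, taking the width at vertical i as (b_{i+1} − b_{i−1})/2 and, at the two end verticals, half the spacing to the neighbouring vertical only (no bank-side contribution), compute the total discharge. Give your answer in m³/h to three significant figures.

39400 m³/h

w_1 = (4.8 − 0.0)/2 = 2.4 m; q_1 = 0.26 × 0.33 × 2.4 = 0.2059 m³/s
w_2 = (13.7 − 0.0)/2 = 6.85 m; q_2 = 0.31 × 1.17 × 6.85 = 2.484 m³/s
w_3 = (24.0 − 4.8)/2 = 9.6 m; q_3 = 0.47 × 1.41 × 9.6 = 6.362 m³/s
w_4 = (27.1 − 13.7)/2 = 6.7 m; q_4 = 0.36 × 0.75 × 6.7 = 1.809 m³/s
w_5 = (27.1 − 24.0)/2 = 1.55 m; q_5 = 0.15 × 0.33 × 1.55 = 0.07673 m³/s
Q = Σ qᵢ = 10.94 m³/s
= 10.94 × 3600 = 39380 m³/h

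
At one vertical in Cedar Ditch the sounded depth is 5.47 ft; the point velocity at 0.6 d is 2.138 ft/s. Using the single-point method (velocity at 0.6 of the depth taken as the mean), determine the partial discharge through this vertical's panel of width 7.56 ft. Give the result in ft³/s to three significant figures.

88.4 ft³/s

v̄ = v₀.₆ = 2.138 ft/s
q = v̄ × d × w = 2.138 × 5.47 × 7.56 = 88.41 ft³/s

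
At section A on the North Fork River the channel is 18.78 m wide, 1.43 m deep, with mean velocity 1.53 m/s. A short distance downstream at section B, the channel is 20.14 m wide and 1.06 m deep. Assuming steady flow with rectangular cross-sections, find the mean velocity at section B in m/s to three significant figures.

1.92 m/s

Q = A₁V₁ = (18.78×1.43) × 1.53 = 41.09 m³/s
A₂ = 20.14 × 1.06 = 21.35 m²
V₂ = Q/A₂ = 41.09/21.35 = 1.925 m/s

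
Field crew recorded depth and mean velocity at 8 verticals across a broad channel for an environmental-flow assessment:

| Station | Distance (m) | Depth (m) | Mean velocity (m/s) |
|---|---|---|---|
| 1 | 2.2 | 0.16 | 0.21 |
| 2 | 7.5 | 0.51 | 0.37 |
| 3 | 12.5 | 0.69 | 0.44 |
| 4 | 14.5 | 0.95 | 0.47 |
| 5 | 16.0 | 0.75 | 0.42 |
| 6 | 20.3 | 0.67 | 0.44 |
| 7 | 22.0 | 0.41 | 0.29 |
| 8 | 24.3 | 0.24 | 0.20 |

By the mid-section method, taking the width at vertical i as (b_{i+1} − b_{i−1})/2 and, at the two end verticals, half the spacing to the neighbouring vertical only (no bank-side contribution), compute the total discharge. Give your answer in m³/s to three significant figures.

w_1 = (7.5 − 2.2)/2 = 2.65 m; q_1 = 0.21 × 0.16 × 2.65 = 0.08904 m³/s
w_2 = (12.5 − 2.2)/2 = 5.15 m; q_2 = 0.37 × 0.51 × 5.15 = 0.9718 m³/s
w_3 = (14.5 − 7.5)/2 = 3.5 m; q_3 = 0.44 × 0.69 × 3.5 = 1.063 m³/s
w_4 = (16.0 − 12.5)/2 = 1.75 m; q_4 = 0.47 × 0.95 × 1.75 = 0.7814 m³/s
w_5 = (20.3 − 14.5)/2 = 2.9 m; q_5 = 0.42 × 0.75 × 2.9 = 0.9135 m³/s
w_6 = (22.0 − 16.0)/2 = 3 m; q_6 = 0.44 × 0.67 × 3 = 0.8844 m³/s
w_7 = (24.3 − 20.3)/2 = 2 m; q_7 = 0.29 × 0.41 × 2 = 0.2378 m³/s
w_8 = (24.3 − 22.0)/2 = 1.15 m; q_8 = 0.20 × 0.24 × 1.15 = 0.05520 m³/s
Q = Σ qᵢ = 4.996 m³/s

5.00 m³/s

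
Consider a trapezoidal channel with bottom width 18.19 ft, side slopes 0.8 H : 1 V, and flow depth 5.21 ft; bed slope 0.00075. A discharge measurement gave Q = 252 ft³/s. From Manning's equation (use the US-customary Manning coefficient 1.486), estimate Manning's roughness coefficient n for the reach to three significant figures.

0.0450

A = (b + z·y)·y = (18.19 + 0.8×5.21)×5.21 = 116.5 ft²
P = b + 2y√(1+z²) = 18.19 + 2×5.21×√(1+0.8²) = 31.53 ft
R = A/P = 116.5/31.53 = 3.694 ft
n = (1.486/Q)·A·R^(2/3)·S^(1/2) = (1.486/252) × 116.5 × 2.390 × 0.02739 = 0.04495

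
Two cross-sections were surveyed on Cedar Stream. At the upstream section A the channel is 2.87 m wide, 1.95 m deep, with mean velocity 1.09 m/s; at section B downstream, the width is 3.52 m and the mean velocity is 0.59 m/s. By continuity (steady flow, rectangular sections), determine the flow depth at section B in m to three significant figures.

Q = A₁V₁ = (2.87×1.95) × 1.09 = 6.100 m³/s
d₂ = Q/(b₂ V₂) = 6.100/(3.52×0.59) = 2.937 m

2.94 m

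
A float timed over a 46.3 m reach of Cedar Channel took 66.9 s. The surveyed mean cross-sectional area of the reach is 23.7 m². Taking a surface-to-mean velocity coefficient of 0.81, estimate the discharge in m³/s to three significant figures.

v_surface = L / t̄ = 46.3 / 66.9 = 0.6921 m/s
v_mean = 0.81 × 0.6921 = 0.5606 m/s
Q = A × v_mean = 23.7 × 0.5606 = 13.29 m³/s

13.3 m³/s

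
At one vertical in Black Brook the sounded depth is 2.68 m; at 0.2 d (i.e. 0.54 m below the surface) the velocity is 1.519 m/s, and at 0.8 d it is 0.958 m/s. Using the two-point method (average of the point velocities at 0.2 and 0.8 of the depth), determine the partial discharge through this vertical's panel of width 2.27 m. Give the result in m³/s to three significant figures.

7.53 m³/s

v̄ = (1.519 + 0.958) / 2 = 1.239 m/s
q = v̄ × d × w = 1.239 × 2.68 × 2.27 = 7.535 m³/s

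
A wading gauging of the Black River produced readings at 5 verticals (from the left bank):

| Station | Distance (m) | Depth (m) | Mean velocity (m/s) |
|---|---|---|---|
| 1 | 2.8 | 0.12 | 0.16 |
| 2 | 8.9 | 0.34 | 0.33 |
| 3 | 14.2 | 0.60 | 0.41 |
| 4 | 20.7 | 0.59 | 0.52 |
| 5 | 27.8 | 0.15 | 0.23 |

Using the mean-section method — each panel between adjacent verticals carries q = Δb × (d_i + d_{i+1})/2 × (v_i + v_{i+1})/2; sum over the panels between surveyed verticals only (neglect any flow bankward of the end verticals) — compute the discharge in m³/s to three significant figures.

4.05 m³/s

Panel 1-2: Δb = 6.1 m, d̄ = (0.12+0.34)/2 = 0.23, v̄ = (0.16+0.33)/2 = 0.245 → q = 6.1×0.23×0.245 = 0.3437 m³/s
Panel 2-3: Δb = 5.3 m, d̄ = (0.34+0.60)/2 = 0.47, v̄ = (0.33+0.41)/2 = 0.37 → q = 5.3×0.47×0.37 = 0.9217 m³/s
Panel 3-4: Δb = 6.5 m, d̄ = (0.60+0.59)/2 = 0.595, v̄ = (0.41+0.52)/2 = 0.465 → q = 6.5×0.595×0.465 = 1.798 m³/s
Panel 4-5: Δb = 7.1 m, d̄ = (0.59+0.15)/2 = 0.37, v̄ = (0.52+0.23)/2 = 0.375 → q = 7.1×0.37×0.375 = 0.9851 m³/s
Q = Σ q = 4.049 m³/s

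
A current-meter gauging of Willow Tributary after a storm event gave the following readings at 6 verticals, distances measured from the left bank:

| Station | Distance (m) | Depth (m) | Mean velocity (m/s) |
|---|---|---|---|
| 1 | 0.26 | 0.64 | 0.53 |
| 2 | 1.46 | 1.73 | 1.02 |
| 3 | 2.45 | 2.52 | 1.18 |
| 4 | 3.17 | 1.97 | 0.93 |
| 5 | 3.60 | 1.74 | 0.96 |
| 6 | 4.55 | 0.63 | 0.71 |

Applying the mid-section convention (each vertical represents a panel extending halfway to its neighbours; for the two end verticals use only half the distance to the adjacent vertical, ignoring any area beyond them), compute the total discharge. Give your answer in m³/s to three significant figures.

w_1 = (1.46 − 0.26)/2 = 0.6 m; q_1 = 0.53 × 0.64 × 0.6 = 0.2035 m³/s
w_2 = (2.45 − 0.26)/2 = 1.095 m; q_2 = 1.02 × 1.73 × 1.095 = 1.932 m³/s
w_3 = (3.17 − 1.46)/2 = 0.855 m; q_3 = 1.18 × 2.52 × 0.855 = 2.542 m³/s
w_4 = (3.60 − 2.45)/2 = 0.575 m; q_4 = 0.93 × 1.97 × 0.575 = 1.053 m³/s
w_5 = (4.55 − 3.17)/2 = 0.69 m; q_5 = 0.96 × 1.74 × 0.69 = 1.153 m³/s
w_6 = (4.55 − 3.60)/2 = 0.475 m; q_6 = 0.71 × 0.63 × 0.475 = 0.2125 m³/s
Q = Σ qᵢ = 7.097 m³/s

7.10 m³/s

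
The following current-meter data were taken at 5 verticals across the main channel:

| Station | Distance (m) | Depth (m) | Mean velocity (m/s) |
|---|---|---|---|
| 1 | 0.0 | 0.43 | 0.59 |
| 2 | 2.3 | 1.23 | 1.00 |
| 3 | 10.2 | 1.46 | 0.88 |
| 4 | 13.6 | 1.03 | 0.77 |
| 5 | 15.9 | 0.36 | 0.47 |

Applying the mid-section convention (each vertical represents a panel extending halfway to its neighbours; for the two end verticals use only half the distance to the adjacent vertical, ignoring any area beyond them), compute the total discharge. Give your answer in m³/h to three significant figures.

58600 m³/h

w_1 = (2.3 − 0.0)/2 = 1.15 m; q_1 = 0.59 × 0.43 × 1.15 = 0.2918 m³/s
w_2 = (10.2 − 0.0)/2 = 5.1 m; q_2 = 1.00 × 1.23 × 5.1 = 6.273 m³/s
w_3 = (13.6 − 2.3)/2 = 5.65 m; q_3 = 0.88 × 1.46 × 5.65 = 7.259 m³/s
w_4 = (15.9 − 10.2)/2 = 2.85 m; q_4 = 0.77 × 1.03 × 2.85 = 2.260 m³/s
w_5 = (15.9 − 13.6)/2 = 1.15 m; q_5 = 0.47 × 0.36 × 1.15 = 0.1946 m³/s
Q = Σ qᵢ = 16.28 m³/s
= 16.28 × 3600 = 58600 m³/h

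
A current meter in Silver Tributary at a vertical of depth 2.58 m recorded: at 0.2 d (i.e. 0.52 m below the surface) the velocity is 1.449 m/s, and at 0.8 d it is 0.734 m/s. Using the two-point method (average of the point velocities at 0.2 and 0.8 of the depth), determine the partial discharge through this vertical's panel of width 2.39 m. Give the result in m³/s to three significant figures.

6.73 m³/s

v̄ = (1.449 + 0.734) / 2 = 1.092 m/s
q = v̄ × d × w = 1.092 × 2.58 × 2.39 = 6.730 m³/s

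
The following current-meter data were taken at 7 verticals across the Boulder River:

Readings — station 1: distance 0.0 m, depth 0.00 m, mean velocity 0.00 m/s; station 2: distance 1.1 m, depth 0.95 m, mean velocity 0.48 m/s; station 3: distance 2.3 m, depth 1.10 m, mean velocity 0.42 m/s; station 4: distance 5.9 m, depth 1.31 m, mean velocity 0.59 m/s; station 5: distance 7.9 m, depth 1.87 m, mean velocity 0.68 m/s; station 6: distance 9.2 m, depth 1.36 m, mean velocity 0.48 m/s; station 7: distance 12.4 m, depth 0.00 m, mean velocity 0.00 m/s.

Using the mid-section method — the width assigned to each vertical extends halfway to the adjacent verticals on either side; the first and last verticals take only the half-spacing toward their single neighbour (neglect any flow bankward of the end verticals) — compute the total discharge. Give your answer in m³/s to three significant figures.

w_2 = (2.3 − 0.0)/2 = 1.15 m; q_2 = 0.48 × 0.95 × 1.15 = 0.5244 m³/s
w_3 = (5.9 − 1.1)/2 = 2.4 m; q_3 = 0.42 × 1.10 × 2.4 = 1.109 m³/s
w_4 = (7.9 − 2.3)/2 = 2.8 m; q_4 = 0.59 × 1.31 × 2.8 = 2.164 m³/s
w_5 = (9.2 − 5.9)/2 = 1.65 m; q_5 = 0.68 × 1.87 × 1.65 = 2.098 m³/s
w_6 = (12.4 − 7.9)/2 = 2.25 m; q_6 = 0.48 × 1.36 × 2.25 = 1.469 m³/s
Stations 1, 7 contribute zero (depth or velocity is 0).
Q = Σ qᵢ = 7.364 m³/s

7.36 m³/s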